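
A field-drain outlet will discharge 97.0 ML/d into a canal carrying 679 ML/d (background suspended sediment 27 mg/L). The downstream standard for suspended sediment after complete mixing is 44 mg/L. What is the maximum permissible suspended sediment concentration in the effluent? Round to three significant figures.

At the limit, (Qr·Cr + Qe·Cₑ)/(Qr + Qe) = 44:
Cₑ = (776.0·44 − 679.0·27.00) / 97.00 = 163.0 mg/L.

163 mg/L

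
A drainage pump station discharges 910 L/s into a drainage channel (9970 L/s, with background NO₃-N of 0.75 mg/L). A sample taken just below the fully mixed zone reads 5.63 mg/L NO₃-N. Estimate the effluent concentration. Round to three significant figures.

59.1 mg/L

Mass balance: 9970·0.7500 + 910.0·Cₑ = 10880·5.630
→ Cₑ = (10880·5.630 − 9970·0.7500) / 910.0 = 59.10 mg/L.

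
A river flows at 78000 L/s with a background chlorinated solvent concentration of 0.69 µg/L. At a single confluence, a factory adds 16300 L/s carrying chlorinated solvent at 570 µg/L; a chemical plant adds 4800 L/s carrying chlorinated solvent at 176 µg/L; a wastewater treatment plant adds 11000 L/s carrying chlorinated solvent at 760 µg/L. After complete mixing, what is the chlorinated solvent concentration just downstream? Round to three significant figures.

168 µg/L

Mixed concentration C = ΣQC/ΣQ = (78000·0.6900 + 16300·570.0 + 4800·176.0 + 11000·760.0) / 110100 = 18550000/110100 = 168.5 µg/L.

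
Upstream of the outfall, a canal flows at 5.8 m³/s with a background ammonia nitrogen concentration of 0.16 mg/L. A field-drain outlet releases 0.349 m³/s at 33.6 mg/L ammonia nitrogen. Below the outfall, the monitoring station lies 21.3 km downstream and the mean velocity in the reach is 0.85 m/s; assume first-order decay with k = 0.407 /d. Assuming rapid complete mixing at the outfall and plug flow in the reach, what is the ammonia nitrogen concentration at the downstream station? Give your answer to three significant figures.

1.83 mg/L

Mixed concentration C = ΣQC/ΣQ = (5.800·0.1600 + 0.3490·33.60) / 6.149 = 12.65/6.149 = 2.058 mg/L.
Travel time t = 21.3·1000 / 0.85 = 25060 s = 6.961 h.
Applying C = C₀e^(−kt): 2.058 × 0.8887 = 1.829 mg/L.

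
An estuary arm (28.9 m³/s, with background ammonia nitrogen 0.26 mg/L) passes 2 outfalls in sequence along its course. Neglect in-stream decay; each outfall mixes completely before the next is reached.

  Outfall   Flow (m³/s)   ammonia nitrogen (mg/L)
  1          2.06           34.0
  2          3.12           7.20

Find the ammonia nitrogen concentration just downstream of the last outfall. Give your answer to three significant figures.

Outfall 1: combined Q = 30.96 m³/s; C = (28.90·0.2600 + 2.060·34.00)/30.96 = 2.505 mg/L.
Outfall 2: combined Q = 34.08 m³/s; C = (30.96·2.505 + 3.120·7.200)/34.08 = 2.935 mg/L.

2.93 mg/L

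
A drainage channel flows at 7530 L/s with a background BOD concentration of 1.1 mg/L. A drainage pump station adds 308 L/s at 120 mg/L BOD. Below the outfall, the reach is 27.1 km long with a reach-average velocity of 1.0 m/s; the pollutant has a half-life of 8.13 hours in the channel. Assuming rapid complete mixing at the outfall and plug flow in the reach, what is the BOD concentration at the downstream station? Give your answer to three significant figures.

Conservation of mass: C = (7530·1.100 + 308.0·120.0) / 7838 = 45240/7838 = 5.772 mg/L.
Travel time t = 27.1·1000 / 1.0 = 27100 s = 7.528 h.
Half-life 8.13 h → k = ln 2 / 8.13 = 0.08526 h⁻¹ = 2.046 d⁻¹.
First-order decay: C = 5.772·exp(−k·t) = 5.772·0.5263 = 3.038 mg/L.

3.04 mg/L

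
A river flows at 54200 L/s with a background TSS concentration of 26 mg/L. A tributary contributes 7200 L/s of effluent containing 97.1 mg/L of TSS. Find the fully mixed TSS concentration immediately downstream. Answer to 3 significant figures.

Conservation of mass: C = (54200·26.00 + 7200·97.10) / 61400 = 2108000/61400 = 34.34 mg/L.

34.3 mg/L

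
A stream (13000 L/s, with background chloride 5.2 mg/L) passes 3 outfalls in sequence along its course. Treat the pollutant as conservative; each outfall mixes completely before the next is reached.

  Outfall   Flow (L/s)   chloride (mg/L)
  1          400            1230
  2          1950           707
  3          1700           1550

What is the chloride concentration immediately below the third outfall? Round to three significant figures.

After outfall 1: Q = 13000 + 400.0 = 13400 L/s; C = (13000·5.200 + 400.0·1230)/13400 = 41.76 mg/L.
After outfall 2: Q = 13400 + 1950 = 15350 L/s; C = (13400·41.76 + 1950·707.0)/15350 = 126.3 mg/L.
After outfall 3: Q = 15350 + 1700 = 17050 L/s; C = (15350·126.3 + 1700·1550)/17050 = 268.2 mg/L.

268 mg/L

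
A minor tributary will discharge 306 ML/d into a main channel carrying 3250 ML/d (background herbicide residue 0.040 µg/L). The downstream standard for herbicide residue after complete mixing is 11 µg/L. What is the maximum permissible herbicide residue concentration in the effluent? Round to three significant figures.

127 µg/L

At the limit, (Qr·Cr + Qe·Cₑ)/(Qr + Qe) = 11:
Cₑ = (3556·11 − 3250·0.04000) / 306.0 = 127.4 µg/L.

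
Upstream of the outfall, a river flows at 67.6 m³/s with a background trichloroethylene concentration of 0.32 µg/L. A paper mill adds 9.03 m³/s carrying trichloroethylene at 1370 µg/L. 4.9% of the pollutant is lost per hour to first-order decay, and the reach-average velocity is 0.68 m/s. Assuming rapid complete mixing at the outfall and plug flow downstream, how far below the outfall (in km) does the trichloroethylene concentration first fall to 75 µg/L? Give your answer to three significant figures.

Conservation of mass: C = (67.60·0.3200 + 9.030·1370) / 76.63 = 12390/76.63 = 161.7 µg/L.
4.9%/h lost → k = −ln(1 − 0.049) = 0.05024 h⁻¹.
Set 161.7·exp(−k·t) = 75 → t = ln(161.7/75)/k = 55060 s = 15.29 h.
Distance = v·t = 0.68·55060 = 37440 m = 37.44 km.

37.4 km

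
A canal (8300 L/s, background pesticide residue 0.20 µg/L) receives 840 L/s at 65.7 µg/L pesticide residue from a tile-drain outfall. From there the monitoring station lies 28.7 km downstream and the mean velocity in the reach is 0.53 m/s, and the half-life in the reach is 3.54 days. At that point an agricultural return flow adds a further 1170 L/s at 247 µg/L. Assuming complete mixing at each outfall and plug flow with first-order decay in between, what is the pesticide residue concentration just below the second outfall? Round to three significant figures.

32.9 µg/L

Flow-weighted average: C = (8300·0.2000 + 840.0·65.70) / 9140 = 56850/9140 = 6.220 µg/L; combined flow 9140 L/s.
Travel time t = 28.7·1000 / 0.53 = 54150 s = 15.04 h.
Half-life 3.54 d → k = ln 2 / 3.54 = 0.1958 d⁻¹.
First-order decay: C = 6.220·exp(−k·t) = 6.220·0.8845 = 5.501 µg/L.
At the second outfall, C = (9140·5.501 + 1170·247.0) / (9140 + 1170) = 32.91 µg/L.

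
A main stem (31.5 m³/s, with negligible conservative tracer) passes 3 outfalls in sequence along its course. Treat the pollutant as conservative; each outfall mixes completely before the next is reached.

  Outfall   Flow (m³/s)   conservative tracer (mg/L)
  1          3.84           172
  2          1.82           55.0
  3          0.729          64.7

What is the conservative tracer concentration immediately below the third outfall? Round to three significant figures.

Below outfall 1: Q → 35.34 m³/s, C = (31.50·0 + 3.840·172.0)/35.34 = 18.69 mg/L.
Below outfall 2: Q → 37.16 m³/s, C = (35.34·18.69 + 1.820·55.00)/37.16 = 20.47 mg/L.
Below outfall 3: Q → 37.89 m³/s, C = (37.16·20.47 + 0.7290·64.70)/37.89 = 21.32 mg/L.

21.3 mg/L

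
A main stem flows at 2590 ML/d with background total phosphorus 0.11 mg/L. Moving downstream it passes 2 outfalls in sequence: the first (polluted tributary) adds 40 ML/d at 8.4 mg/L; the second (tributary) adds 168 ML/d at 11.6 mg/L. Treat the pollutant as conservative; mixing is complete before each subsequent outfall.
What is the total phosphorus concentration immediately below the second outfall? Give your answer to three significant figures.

After outfall 1: Q = 2590 + 40.00 = 2630 ML/d; C = (2590·0.1100 + 40.00·8.400)/2630 = 0.2361 mg/L.
After outfall 2: Q = 2630 + 168.0 = 2798 ML/d; C = (2630·0.2361 + 168.0·11.60)/2798 = 0.9184 mg/L.

0.918 mg/L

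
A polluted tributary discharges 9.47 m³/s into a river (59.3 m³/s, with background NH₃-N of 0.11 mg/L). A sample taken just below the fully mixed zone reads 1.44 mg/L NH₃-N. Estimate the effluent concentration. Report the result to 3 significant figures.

Mass balance: 59.30·0.1100 + 9.470·Cₑ = 68.77·1.440
→ Cₑ = (68.77·1.440 − 59.30·0.1100) / 9.470 = 9.768 mg/L.

9.77 mg/L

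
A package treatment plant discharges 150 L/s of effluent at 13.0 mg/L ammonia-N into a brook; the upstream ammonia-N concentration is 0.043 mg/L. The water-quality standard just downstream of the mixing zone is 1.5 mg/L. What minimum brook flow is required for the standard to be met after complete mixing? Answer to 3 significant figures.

1180 L/s

Set C_mix = 1.5: (Q·0.04300 + 150.0·13.00) / (Q + 150.0) = 1.5
→ Q = 150.0·(13.00 − 1.5)/(1.5 − 0.04300) = 1184 L/s.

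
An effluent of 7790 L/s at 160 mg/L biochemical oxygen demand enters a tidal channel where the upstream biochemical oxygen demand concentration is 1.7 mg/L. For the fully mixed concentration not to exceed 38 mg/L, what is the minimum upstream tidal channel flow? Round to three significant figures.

26200 L/s

Set C_mix = 38: (Q·1.700 + 7790·160.0) / (Q + 7790) = 38
→ Q = 7790·(160.0 − 38)/(38 − 1.700) = 26180 L/s.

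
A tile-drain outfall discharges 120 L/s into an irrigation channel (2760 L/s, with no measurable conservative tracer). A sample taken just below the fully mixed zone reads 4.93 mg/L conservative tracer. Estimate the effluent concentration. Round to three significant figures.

118 mg/L

Mass balance: 2760·0 + 120.0·Cₑ = 2880·4.930
→ Cₑ = (2880·4.930 − 2760·0) / 120.0 = 118.3 mg/L.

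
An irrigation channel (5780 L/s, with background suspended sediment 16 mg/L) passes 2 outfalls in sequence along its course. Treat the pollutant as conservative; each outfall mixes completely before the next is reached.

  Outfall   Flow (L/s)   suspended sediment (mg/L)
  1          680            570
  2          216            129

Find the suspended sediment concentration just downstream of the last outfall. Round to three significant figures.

Outfall 1: combined Q = 6460 L/s; C = (5780·16.00 + 680.0·570.0)/6460 = 74.32 mg/L.
Outfall 2: combined Q = 6676 L/s; C = (6460·74.32 + 216.0·129.0)/6676 = 76.09 mg/L.

76.1 mg/L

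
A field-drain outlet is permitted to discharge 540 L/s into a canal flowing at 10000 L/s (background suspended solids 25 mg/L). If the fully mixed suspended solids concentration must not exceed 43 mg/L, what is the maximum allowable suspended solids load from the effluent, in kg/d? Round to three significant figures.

17600 kg/d

Mass balance at the limit: 10000·25.00 + 540.0·Cₑ = 10540·43 → Cₑ = 376.3 mg/L.
540.0 L/s = 0.5400 m³/s. Load = 0.5400 m³/s × 376.3 g/m³ × 86 400 s/d = 17560 kg/d.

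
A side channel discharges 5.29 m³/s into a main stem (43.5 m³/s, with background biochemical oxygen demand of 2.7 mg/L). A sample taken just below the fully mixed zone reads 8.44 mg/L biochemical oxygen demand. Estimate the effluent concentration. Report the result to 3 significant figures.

55.6 mg/L

Mass balance: 43.50·2.700 + 5.290·Cₑ = 48.79·8.440
→ Cₑ = (48.79·8.440 − 43.50·2.700) / 5.290 = 55.64 mg/L.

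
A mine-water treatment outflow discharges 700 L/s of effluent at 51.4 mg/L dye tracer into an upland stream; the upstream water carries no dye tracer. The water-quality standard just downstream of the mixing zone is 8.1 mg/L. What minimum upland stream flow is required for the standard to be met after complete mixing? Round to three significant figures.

3740 L/s

Set C_mix = 8.1: (Q·0 + 700.0·51.40) / (Q + 700.0) = 8.1
→ Q = 700.0·(51.40 − 8.1)/(8.1 − 0) = 3742 L/s.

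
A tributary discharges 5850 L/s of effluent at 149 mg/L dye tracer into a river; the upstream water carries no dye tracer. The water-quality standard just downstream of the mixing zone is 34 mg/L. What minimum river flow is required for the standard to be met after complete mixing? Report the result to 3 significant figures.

Set C_mix = 34: (Q·0 + 5850·149.0) / (Q + 5850) = 34
→ Q = 5850·(149.0 − 34)/(34 − 0) = 19790 L/s.

19800 L/s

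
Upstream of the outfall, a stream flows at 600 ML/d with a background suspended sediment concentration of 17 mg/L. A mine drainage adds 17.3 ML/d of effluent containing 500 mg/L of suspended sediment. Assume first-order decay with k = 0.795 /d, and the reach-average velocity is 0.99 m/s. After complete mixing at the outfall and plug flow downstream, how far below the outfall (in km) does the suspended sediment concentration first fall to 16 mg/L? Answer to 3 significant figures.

69.5 km

Mixed concentration C = ΣQC/ΣQ = (600.0·17.00 + 17.30·500.0) / 617.3 = 18850/617.3 = 30.54 mg/L.
Set 30.54·exp(−k·t) = 16 → t = ln(30.54/16)/k = 70240 s = 19.51 h.
Distance = v·t = 0.99·70240 = 69540 m = 69.54 km.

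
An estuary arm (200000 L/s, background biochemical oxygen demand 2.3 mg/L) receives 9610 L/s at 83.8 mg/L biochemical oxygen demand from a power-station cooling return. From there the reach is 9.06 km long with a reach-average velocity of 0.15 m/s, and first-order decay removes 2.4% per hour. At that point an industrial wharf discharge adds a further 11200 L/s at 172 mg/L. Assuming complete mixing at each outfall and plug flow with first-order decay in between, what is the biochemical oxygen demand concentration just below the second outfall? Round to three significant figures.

12.5 mg/L

Flow-weighted average: C = (200000·2.300 + 9610·83.80) / 209600 = 1265000/209600 = 6.037 mg/L; combined flow 209600 L/s.
Travel time t = 9.06·1000 / 0.15 = 60400 s = 16.78 h.
2.4%/h lost → k = −ln(1 − 0.024) = 0.02429 h⁻¹.
Decay over the reach: 6.037·exp(−kt) = 6.037·0.6653 = 4.016 mg/L.
At the second outfall, C = (209600·4.016 + 11200·172.0) / (209600 + 11200) = 12.54 mg/L.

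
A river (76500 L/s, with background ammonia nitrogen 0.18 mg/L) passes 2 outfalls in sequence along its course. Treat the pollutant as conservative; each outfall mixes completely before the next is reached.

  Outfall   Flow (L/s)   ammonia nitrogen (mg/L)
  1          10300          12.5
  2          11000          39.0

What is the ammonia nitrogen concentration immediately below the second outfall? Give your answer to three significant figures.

After outfall 1: Q = 76500 + 10300 = 86800 L/s; C = (76500·0.1800 + 10300·12.50)/86800 = 1.642 mg/L.
After outfall 2: Q = 86800 + 11000 = 97800 L/s; C = (86800·1.642 + 11000·39.00)/97800 = 5.844 mg/L.

5.84 mg/L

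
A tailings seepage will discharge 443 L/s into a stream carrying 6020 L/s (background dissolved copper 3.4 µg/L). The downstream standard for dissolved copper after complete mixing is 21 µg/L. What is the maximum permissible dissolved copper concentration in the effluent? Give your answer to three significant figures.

At the limit, (Qr·Cr + Qe·Cₑ)/(Qr + Qe) = 21:
Cₑ = (6463·21 − 6020·3.400) / 443.0 = 260.2 µg/L.

260 µg/L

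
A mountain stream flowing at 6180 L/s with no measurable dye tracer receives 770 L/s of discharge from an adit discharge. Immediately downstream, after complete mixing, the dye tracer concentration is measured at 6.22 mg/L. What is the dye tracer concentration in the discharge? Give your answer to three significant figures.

56.1 mg/L

Mass balance: 6180·0 + 770.0·Cₑ = 6950·6.220
→ Cₑ = (6950·6.220 − 6180·0) / 770.0 = 56.14 mg/L.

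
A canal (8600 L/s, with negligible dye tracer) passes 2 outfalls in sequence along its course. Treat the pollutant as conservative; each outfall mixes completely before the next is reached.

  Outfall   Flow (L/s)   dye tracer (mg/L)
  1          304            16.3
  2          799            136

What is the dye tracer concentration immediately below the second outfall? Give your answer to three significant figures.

11.7 mg/L

After outfall 1: Q = 8600 + 304.0 = 8904 L/s; C = (8600·0 + 304.0·16.30)/8904 = 0.5565 mg/L.
After outfall 2: Q = 8904 + 799.0 = 9703 L/s; C = (8904·0.5565 + 799.0·136.0)/9703 = 11.71 mg/L.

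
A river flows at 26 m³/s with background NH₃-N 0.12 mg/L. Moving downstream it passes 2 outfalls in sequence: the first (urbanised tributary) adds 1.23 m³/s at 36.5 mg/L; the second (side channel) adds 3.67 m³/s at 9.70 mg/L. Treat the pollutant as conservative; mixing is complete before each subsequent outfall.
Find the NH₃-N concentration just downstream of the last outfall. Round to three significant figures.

2.71 mg/L

Outfall 1: combined Q = 27.23 m³/s; C = (26.00·0.1200 + 1.230·36.50)/27.23 = 1.763 mg/L.
Outfall 2: combined Q = 30.90 m³/s; C = (27.23·1.763 + 3.670·9.700)/30.90 = 2.706 mg/L.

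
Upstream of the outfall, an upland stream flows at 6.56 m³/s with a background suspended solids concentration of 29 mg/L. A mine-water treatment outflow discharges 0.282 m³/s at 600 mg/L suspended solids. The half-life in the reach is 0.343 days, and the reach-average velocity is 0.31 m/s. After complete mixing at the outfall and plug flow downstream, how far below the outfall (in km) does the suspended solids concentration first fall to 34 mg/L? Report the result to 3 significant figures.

Conservation of mass: C = (6.560·29.00 + 0.2820·600.0) / 6.842 = 359.4/6.842 = 52.53 mg/L.
Half-life 0.343 d → k = ln 2 / 0.343 = 2.021 d⁻¹.
Set 52.53·exp(−k·t) = 34 → t = ln(52.53/34)/k = 18600 s = 5.167 h.
Distance = v·t = 0.31·18600 = 5767 m = 5.767 km.

5.77 km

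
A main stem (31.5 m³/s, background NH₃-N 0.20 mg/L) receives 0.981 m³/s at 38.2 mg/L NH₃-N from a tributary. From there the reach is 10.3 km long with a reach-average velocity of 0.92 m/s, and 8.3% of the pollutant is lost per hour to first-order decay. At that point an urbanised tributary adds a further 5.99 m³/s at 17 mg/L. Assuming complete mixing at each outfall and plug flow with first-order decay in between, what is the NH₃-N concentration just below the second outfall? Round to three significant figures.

3.52 mg/L

Conservation of mass: C = (31.50·0.2000 + 0.9810·38.20) / 32.48 = 43.77/32.48 = 1.348 mg/L; combined flow 32.48 m³/s.
Travel time t = 10.3·1000 / 0.92 = 11200 s = 3.110 h.
8.3%/h lost → k = −ln(1 − 0.083) = 0.08665 h⁻¹.
After decay, C = 1.348 × e^(−kt) = 1.348 × 0.7638 = 1.029 mg/L.
Second outfall: C = (32.48·1.029 + 5.990·17.00)/38.47 = 3.516 mg/L.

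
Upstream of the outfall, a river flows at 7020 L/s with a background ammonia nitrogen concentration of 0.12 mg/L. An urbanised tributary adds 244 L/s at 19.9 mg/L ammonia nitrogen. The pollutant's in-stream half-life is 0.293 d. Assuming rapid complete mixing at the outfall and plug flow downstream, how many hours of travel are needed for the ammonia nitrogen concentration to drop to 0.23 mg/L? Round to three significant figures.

Flow-weighted average: C = (7020·0.1200 + 244.0·19.90) / 7264 = 5698/7264 = 0.7844 mg/L.
Half-life 0.293 d → k = ln 2 / 0.293 = 2.366 d⁻¹.
0.7844·exp(−k·t) = 0.23 → t = ln(0.7844/0.23)/k = 44810 s = 12.45 h.

12.4 h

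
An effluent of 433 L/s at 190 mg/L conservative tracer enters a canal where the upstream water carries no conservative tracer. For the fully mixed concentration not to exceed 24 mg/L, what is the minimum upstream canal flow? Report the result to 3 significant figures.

2990 L/s

Set C_mix = 24: (Q·0 + 433.0·190.0) / (Q + 433.0) = 24
→ Q = 433.0·(190.0 − 24)/(24 − 0) = 2995 L/s.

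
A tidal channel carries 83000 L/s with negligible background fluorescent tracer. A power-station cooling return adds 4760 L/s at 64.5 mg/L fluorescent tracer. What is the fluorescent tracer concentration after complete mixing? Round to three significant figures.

3.50 mg/L

Mixed concentration C = ΣQC/ΣQ = (83000·0 + 4760·64.50) / 87760 = 307000/87760 = 3.498 mg/L.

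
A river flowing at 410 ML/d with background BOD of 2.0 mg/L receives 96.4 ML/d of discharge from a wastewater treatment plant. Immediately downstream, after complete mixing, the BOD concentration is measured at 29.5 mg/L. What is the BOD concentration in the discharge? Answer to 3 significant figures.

146 mg/L

Mass balance: 410.0·2.000 + 96.40·Cₑ = 506.4·29.50
→ Cₑ = (506.4·29.50 − 410.0·2.000) / 96.40 = 146.5 mg/L.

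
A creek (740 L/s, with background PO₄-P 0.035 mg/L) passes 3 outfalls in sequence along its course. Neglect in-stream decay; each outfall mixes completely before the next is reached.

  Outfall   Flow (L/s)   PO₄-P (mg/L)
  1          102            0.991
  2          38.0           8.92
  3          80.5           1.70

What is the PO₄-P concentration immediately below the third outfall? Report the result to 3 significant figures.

After outfall 1: Q = 740.0 + 102.0 = 842.0 L/s; C = (740.0·0.03500 + 102.0·0.9910)/842.0 = 0.1508 mg/L.
After outfall 2: Q = 842.0 + 38.00 = 880.0 L/s; C = (842.0·0.1508 + 38.00·8.920)/880.0 = 0.5295 mg/L.
After outfall 3: Q = 880.0 + 80.50 = 960.5 L/s; C = (880.0·0.5295 + 80.50·1.700)/960.5 = 0.6276 mg/L.

0.628 mg/L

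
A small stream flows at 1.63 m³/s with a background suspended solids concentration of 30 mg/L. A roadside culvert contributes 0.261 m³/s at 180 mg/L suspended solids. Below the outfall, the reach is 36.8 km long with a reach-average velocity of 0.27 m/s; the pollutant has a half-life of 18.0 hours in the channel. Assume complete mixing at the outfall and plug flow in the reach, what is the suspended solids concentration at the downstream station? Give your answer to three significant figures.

Conservation of mass: C = (1.630·30.00 + 0.2610·180.0) / 1.891 = 95.88/1.891 = 50.70 mg/L.
Travel time t = 36.8·1000 / 0.27 = 136300 s = 37.86 h.
Half-life 18.0 h → k = ln 2 / 18.0 = 0.03851 h⁻¹ = 0.9242 d⁻¹.
After decay, C = 50.70 × e^(−kt) = 50.70 × 0.2327 = 11.80 mg/L.

11.8 mg/L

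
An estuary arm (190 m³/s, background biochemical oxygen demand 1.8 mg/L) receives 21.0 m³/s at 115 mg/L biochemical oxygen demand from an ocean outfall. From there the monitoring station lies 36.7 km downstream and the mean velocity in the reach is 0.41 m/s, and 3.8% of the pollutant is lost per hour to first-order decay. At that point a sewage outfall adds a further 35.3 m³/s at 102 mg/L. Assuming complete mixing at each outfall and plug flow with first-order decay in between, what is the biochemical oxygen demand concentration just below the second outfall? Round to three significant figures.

Flow-weighted average: C = (190.0·1.800 + 21.00·115.0) / 211.0 = 2757/211.0 = 13.07 mg/L; combined flow 211.0 m³/s.
Travel time t = 36.7·1000 / 0.41 = 89510 s = 24.86 h.
3.8%/h lost → k = −ln(1 − 0.038) = 0.03874 h⁻¹.
First-order decay: C = 13.07·exp(−k·t) = 13.07·0.3816 = 4.987 mg/L.
Second outfall: C = (211.0·4.987 + 35.30·102.0)/246.3 = 18.89 mg/L.

18.9 mg/L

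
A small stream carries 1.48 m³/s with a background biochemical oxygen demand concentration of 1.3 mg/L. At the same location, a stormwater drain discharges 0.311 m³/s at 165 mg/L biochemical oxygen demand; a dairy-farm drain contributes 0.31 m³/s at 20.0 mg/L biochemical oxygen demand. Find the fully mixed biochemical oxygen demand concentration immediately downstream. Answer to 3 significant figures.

28.3 mg/L

After mixing, C = (1.480·1.300 + 0.3110·165.0 + 0.3100·20.00) / 2.101 = 59.44/2.101 = 28.29 mg/L.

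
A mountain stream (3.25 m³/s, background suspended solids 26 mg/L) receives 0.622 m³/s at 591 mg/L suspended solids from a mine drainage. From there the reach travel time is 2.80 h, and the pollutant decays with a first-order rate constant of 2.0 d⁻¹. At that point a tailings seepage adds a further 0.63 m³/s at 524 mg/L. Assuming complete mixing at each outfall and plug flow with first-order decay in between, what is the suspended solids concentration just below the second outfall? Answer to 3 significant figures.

153 mg/L

Mass balance: C = (3.250·26.00 + 0.6220·591.0) / 3.872 = 452.1/3.872 = 116.8 mg/L; combined flow 3.872 m³/s.
Decay over the reach: 116.8·exp(−kt) = 116.8·0.7919 = 92.46 mg/L.
At the second outfall, C = (3.872·92.46 + 0.6300·524.0) / (3.872 + 0.6300) = 152.9 mg/L.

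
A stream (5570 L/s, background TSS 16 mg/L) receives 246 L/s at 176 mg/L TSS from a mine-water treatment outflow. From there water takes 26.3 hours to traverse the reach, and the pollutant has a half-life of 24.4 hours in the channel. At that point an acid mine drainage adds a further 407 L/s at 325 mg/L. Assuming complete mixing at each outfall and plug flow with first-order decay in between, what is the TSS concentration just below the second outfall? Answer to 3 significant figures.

Mixed concentration C = ΣQC/ΣQ = (5570·16.00 + 246.0·176.0) / 5816 = 132400/5816 = 22.77 mg/L; combined flow 5816 L/s.
Half-life 24.4 h → k = ln 2 / 24.4 = 0.02841 h⁻¹ = 0.6818 d⁻¹.
Applying C = C₀e^(−kt): 22.77 × 0.4737 = 10.79 mg/L.
Second outfall: C = (5816·10.79 + 407.0·325.0)/6223 = 31.34 mg/L.

31.3 mg/L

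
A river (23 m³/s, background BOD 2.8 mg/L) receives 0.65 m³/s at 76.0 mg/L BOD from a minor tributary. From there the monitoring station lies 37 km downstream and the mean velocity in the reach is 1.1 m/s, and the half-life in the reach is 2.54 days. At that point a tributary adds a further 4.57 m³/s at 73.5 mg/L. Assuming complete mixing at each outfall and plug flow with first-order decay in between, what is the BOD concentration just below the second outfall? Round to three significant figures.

15.5 mg/L

Mixed concentration C = ΣQC/ΣQ = (23.00·2.800 + 0.6500·76.00) / 23.65 = 113.8/23.65 = 4.812 mg/L; combined flow 23.65 m³/s.
Travel time t = 37·1000 / 1.1 = 33640 s = 9.343 h.
Half-life 2.54 d → k = ln 2 / 2.54 = 0.2729 d⁻¹.
Applying C = C₀e^(−kt): 4.812 × 0.8992 = 4.327 mg/L.
Second outfall: C = (23.65·4.327 + 4.570·73.50)/28.22 = 15.53 mg/L.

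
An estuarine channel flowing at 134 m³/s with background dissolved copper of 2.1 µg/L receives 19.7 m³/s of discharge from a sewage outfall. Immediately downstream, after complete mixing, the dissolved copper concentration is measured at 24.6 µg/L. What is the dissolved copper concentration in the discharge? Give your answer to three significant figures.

178 µg/L

Mass balance: 134.0·2.100 + 19.70·Cₑ = 153.7·24.60
→ Cₑ = (153.7·24.60 − 134.0·2.100) / 19.70 = 177.6 µg/L.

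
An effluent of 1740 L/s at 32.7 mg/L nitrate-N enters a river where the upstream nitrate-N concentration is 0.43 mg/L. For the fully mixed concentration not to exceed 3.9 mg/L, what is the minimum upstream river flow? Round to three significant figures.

Set C_mix = 3.9: (Q·0.4300 + 1740·32.70) / (Q + 1740) = 3.9
→ Q = 1740·(32.70 − 3.9)/(3.9 − 0.4300) = 14440 L/s.

14400 L/s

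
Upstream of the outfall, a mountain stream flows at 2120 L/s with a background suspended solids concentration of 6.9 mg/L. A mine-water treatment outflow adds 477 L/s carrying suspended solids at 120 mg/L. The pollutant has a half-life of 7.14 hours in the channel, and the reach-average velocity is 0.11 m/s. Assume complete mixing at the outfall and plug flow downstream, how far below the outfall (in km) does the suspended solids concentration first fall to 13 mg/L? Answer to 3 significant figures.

3.08 km

Mass balance: C = (2120·6.900 + 477.0·120.0) / 2597 = 71870/2597 = 27.67 mg/L.
Half-life 7.14 h → k = ln 2 / 7.14 = 0.09708 h⁻¹ = 2.330 d⁻¹.
Set 27.67·exp(−k·t) = 13 → t = ln(27.67/13)/k = 28020 s = 7.783 h.
Distance = v·t = 0.11·28020 = 3082 m = 3.082 km.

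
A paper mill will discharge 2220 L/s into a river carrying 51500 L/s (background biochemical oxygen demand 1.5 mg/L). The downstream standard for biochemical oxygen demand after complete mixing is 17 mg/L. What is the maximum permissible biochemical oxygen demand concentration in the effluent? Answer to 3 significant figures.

377 mg/L

At the limit, (Qr·Cr + Qe·Cₑ)/(Qr + Qe) = 17:
Cₑ = (53720·17 − 51500·1.500) / 2220 = 376.6 mg/L.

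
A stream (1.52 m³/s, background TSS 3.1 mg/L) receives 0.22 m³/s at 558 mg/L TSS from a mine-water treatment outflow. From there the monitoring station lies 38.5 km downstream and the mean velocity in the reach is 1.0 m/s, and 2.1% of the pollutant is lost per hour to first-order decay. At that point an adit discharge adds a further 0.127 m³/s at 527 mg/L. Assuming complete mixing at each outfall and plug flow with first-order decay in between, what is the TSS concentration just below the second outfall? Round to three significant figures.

90.3 mg/L

Flow-weighted average: C = (1.520·3.100 + 0.2200·558.0) / 1.740 = 127.5/1.740 = 73.26 mg/L; combined flow 1.740 m³/s.
Travel time t = 38.5·1000 / 1.0 = 38500 s = 10.69 h.
2.1%/h lost → k = −ln(1 − 0.021) = 0.02122 h⁻¹.
First-order decay: C = 73.26·exp(−k·t) = 73.26·0.7969 = 58.38 mg/L.
Second outfall: C = (1.740·58.38 + 0.1270·527.0)/1.867 = 90.26 mg/L.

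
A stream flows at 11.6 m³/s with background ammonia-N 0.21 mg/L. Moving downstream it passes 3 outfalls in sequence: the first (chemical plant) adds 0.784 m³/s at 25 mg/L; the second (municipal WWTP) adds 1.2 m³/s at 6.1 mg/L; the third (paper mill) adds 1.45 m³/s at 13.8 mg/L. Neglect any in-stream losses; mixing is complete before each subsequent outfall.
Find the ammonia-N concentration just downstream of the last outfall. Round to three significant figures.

3.28 mg/L

After outfall 1: Q = 11.60 + 0.7840 = 12.38 m³/s; C = (11.60·0.2100 + 0.7840·25.00)/12.38 = 1.779 mg/L.
After outfall 2: Q = 12.38 + 1.200 = 13.58 m³/s; C = (12.38·1.779 + 1.200·6.100)/13.58 = 2.161 mg/L.
After outfall 3: Q = 13.58 + 1.450 = 15.03 m³/s; C = (13.58·2.161 + 1.450·13.80)/15.03 = 3.284 mg/L.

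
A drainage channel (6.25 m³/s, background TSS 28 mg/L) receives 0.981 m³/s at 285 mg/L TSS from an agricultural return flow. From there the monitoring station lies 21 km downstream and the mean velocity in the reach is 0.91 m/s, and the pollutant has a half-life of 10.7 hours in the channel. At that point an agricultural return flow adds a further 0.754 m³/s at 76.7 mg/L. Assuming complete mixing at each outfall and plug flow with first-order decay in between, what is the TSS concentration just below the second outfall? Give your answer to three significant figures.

44.8 mg/L

After mixing, C = (6.250·28.00 + 0.9810·285.0) / 7.231 = 454.6/7.231 = 62.87 mg/L; combined flow 7.231 m³/s.
Travel time t = 21·1000 / 0.91 = 23080 s = 6.410 h.
Half-life 10.7 h → k = ln 2 / 10.7 = 0.06478 h⁻¹ = 1.555 d⁻¹.
Decay over the reach: 62.87·exp(−kt) = 62.87·0.6602 = 41.50 mg/L.
Second outfall: C = (7.231·41.50 + 0.7540·76.70)/7.985 = 44.83 mg/L.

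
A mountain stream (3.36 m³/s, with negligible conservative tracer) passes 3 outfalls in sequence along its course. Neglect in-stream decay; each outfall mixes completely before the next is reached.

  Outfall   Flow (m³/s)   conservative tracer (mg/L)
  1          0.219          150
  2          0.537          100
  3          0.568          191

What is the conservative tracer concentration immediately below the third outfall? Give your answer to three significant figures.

After outfall 1: Q = 3.360 + 0.2190 = 3.579 m³/s; C = (3.360·0 + 0.2190·150.0)/3.579 = 9.179 mg/L.
After outfall 2: Q = 3.579 + 0.5370 = 4.116 m³/s; C = (3.579·9.179 + 0.5370·100.0)/4.116 = 21.03 mg/L.
After outfall 3: Q = 4.116 + 0.5680 = 4.684 m³/s; C = (4.116·21.03 + 0.5680·191.0)/4.684 = 41.64 mg/L.

41.6 mg/L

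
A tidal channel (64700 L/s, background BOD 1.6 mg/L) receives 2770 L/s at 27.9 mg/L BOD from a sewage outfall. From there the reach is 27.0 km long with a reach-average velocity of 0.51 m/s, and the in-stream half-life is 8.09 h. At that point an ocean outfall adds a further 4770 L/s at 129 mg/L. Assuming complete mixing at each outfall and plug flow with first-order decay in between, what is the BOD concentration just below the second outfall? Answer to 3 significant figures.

9.23 mg/L

Mixed concentration C = ΣQC/ΣQ = (64700·1.600 + 2770·27.90) / 67470 = 180800/67470 = 2.680 mg/L; combined flow 67470 L/s.
Travel time t = 27.0·1000 / 0.51 = 52940 s = 14.71 h.
Half-life 8.09 h → k = ln 2 / 8.09 = 0.08568 h⁻¹ = 2.056 d⁻¹.
After decay, C = 2.680 × e^(−kt) = 2.680 × 0.2837 = 0.7601 mg/L.
Second outfall: C = (67470·0.7601 + 4770·129.0)/72240 = 9.228 mg/L.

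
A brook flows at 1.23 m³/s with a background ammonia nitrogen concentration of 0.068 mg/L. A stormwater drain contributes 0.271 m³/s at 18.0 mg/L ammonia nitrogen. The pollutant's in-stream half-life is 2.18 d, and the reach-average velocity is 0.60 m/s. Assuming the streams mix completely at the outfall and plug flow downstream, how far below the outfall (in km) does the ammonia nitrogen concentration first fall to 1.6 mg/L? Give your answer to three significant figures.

118 km

After mixing, C = (1.230·0.06800 + 0.2710·18.00) / 1.501 = 4.962/1.501 = 3.306 mg/L.
Half-life 2.18 d → k = ln 2 / 2.18 = 0.3180 d⁻¹.
Set 3.306·exp(−k·t) = 1.6 → t = ln(3.306/1.6)/k = 197200 s = 54.77 h.
Distance = v·t = 0.60·197200 = 118300 m = 118.3 km.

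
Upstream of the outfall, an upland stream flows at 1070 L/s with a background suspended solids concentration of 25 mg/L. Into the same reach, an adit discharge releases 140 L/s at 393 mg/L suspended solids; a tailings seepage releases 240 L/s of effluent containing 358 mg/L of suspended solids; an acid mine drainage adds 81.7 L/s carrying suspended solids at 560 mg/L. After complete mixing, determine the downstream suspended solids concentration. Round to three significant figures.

Mass balance: C = (1070·25.00 + 140.0·393.0 + 240.0·358.0 + 81.70·560.0) / 1532 = 213400/1532 = 139.3 mg/L.

139 mg/L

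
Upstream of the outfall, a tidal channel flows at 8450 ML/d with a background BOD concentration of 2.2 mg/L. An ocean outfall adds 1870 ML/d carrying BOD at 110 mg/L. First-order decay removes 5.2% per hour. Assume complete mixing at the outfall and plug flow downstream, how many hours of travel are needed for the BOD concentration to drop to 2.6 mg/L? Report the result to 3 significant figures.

Flow-weighted average: C = (8450·2.200 + 1870·110.0) / 10320 = 224300/10320 = 21.73 mg/L.
5.2%/h lost → k = −ln(1 − 0.052) = 0.05340 h⁻¹.
21.73·exp(−k·t) = 2.6 → t = ln(21.73/2.6)/k = 143100 s = 39.76 h.

39.8 h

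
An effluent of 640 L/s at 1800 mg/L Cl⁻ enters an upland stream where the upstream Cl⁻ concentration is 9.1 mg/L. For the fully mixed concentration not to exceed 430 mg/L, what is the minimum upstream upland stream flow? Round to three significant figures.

Set C_mix = 430: (Q·9.100 + 640.0·1800) / (Q + 640.0) = 430
→ Q = 640.0·(1800 − 430)/(430 − 9.100) = 2083 L/s.

2080 L/s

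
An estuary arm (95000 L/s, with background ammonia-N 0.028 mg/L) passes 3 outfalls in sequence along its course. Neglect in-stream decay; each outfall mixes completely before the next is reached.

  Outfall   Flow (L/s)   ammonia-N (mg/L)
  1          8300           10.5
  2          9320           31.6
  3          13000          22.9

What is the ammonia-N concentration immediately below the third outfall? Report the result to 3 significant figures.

After outfall 1: Q = 95000 + 8300 = 103300 L/s; C = (95000·0.02800 + 8300·10.50)/103300 = 0.8694 mg/L.
After outfall 2: Q = 103300 + 9320 = 112600 L/s; C = (103300·0.8694 + 9320·31.60)/112600 = 3.413 mg/L.
After outfall 3: Q = 112600 + 13000 = 125600 L/s; C = (112600·3.413 + 13000·22.90)/125600 = 5.429 mg/L.

5.43 mg/L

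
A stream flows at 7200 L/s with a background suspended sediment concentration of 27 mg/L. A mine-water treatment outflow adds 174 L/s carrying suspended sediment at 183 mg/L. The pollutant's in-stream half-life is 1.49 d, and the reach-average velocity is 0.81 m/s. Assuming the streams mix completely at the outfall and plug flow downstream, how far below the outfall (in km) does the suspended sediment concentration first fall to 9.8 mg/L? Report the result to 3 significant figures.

Conservation of mass: C = (7200·27.00 + 174.0·183.0) / 7374 = 226200/7374 = 30.68 mg/L.
Half-life 1.49 d → k = ln 2 / 1.49 = 0.4652 d⁻¹.
Set 30.68·exp(−k·t) = 9.8 → t = ln(30.68/9.8)/k = 212000 s = 58.88 h.
Distance = v·t = 0.81·212000 = 171700 m = 171.7 km.

172 km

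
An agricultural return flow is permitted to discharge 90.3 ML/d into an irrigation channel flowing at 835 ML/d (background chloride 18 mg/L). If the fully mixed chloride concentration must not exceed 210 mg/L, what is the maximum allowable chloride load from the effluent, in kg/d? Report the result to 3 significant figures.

Mass balance at the limit: 835.0·18.00 + 90.30·Cₑ = 925.3·210 → Cₑ = 1985 mg/L.
90.30 ML/d = 1.045 m³/s. Load = 1.045 m³/s × 1985 g/m³ × 86 400 s/d = 179300 kg/d.

179000 kg/d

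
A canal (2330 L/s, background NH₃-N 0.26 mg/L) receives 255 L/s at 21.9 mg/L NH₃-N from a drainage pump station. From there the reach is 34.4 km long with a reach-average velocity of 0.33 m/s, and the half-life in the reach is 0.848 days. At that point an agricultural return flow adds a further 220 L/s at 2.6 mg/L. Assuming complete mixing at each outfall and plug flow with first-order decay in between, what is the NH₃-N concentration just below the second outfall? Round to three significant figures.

Conservation of mass: C = (2330·0.2600 + 255.0·21.90) / 2585 = 6190/2585 = 2.395 mg/L; combined flow 2585 L/s.
Travel time t = 34.4·1000 / 0.33 = 104200 s = 28.96 h.
Half-life 0.848 d → k = ln 2 / 0.848 = 0.8174 d⁻¹.
Applying C = C₀e^(−kt): 2.395 × 0.3730 = 0.8932 mg/L.
At the second outfall, C = (2585·0.8932 + 220.0·2.600) / (2585 + 220.0) = 1.027 mg/L.

1.03 mg/L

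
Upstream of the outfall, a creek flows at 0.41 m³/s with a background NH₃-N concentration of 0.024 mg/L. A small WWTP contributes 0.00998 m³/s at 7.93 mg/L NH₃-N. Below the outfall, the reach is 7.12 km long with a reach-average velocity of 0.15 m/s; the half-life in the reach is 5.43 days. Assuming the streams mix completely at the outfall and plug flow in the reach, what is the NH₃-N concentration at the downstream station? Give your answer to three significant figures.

Flow-weighted average: C = (0.4100·0.02400 + 0.009980·7.930) / 0.4200 = 0.08898/0.4200 = 0.2119 mg/L.
Travel time t = 7.12·1000 / 0.15 = 47470 s = 13.19 h.
Half-life 5.43 d → k = ln 2 / 5.43 = 0.1277 d⁻¹.
After decay, C = 0.2119 × e^(−kt) = 0.2119 × 0.9323 = 0.1975 mg/L.

0.198 mg/L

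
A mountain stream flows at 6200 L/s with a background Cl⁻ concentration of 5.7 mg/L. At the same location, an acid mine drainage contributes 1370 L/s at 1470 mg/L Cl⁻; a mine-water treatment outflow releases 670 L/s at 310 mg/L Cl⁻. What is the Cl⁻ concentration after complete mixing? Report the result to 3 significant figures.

274 mg/L

Conservation of mass: C = (6200·5.700 + 1370·1470 + 670.0·310.0) / 8240 = 2257000/8240 = 273.9 mg/L.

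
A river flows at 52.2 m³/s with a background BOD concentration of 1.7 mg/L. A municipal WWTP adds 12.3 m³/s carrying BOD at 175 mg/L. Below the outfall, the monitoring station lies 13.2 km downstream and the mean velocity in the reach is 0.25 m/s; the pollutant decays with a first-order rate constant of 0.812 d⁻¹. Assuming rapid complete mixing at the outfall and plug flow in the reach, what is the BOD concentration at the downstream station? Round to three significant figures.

21.2 mg/L

Flow-weighted average: C = (52.20·1.700 + 12.30·175.0) / 64.50 = 2241/64.50 = 34.75 mg/L.
Travel time t = 13.2·1000 / 0.25 = 52800 s = 14.67 h.
Decay over the reach: 34.75·exp(−kt) = 34.75·0.6088 = 21.16 mg/L.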